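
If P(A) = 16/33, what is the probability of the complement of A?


P(A') = 1 - P(A) = 1 - 16/33 = 17/33

17/33


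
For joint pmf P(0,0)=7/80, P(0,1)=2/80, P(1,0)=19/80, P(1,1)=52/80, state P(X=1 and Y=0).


Read from table: P(X=1, Y=0) = 19/80

19/80


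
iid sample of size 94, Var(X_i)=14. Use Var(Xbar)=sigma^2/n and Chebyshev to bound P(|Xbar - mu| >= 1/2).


Var(Xbar) = Var(X)/n = 14/94
Chebyshev: P(|Xbar-mu| >= 1/2) <= Var(Xbar)/(1/2)^2 = (7/47)/(1/4) = 28/47

28/47


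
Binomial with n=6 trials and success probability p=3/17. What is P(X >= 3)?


P(X>=3) = P(X=3) + P(X=4) + P(X=5) + P(X=6)
= 1481760/24137569 + 238140/24137569 + 20412/24137569 + 729/24137569
= 1741041/24137569

1741041/24137569


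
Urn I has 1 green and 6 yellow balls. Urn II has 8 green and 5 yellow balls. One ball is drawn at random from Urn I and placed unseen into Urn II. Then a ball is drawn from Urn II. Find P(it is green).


P(transfer green) = 1/7; P(transfer yellow) = 6/7
If green transferred: Urn II has 9 green of 14, so P(green|green moved) = 9/14
If yellow transferred: Urn II has 8 green of 14, so P(green|yellow moved) = 4/7
By total probability: P(green) = 1/7*9/14 + 6/7*4/7 = 57/98

57/98


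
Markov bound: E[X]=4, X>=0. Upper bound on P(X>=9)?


Markov: P(X >= a) <= E[X]/a
P(X >= 9) <= 4/9

4/9


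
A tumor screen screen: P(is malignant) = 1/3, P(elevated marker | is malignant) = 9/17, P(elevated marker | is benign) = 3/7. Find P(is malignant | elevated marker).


P(A) = P(A|B)P(B) + P(A|B')P(B') = 9/17*1/3 + 3/7*2/3 = 55/119
P(B|A) = P(A|B)P(B)/P(A) = (3/17)/(55/119) = 21/55

21/55


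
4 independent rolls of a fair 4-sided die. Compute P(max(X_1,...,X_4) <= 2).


P(max <= 2) = P(all X_i <= 2) = (P(X_1 <= 2))^4
= (2/4)^4 = (1/2)^4 = 1/16

1/16


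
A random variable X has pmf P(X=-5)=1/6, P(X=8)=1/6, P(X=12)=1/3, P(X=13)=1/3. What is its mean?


E[X] = sum(x * P(x))
= -5*1/6 + 8*1/6 + 12*1/3 + 13*1/3
= 53/6

53/6


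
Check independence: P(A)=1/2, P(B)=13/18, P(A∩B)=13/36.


P(A)*P(B) = 1/2*13/18 = 13/36
P(A∩B) = 13/36, which equals P(A)P(B), so independent

Yes, A and B are independent


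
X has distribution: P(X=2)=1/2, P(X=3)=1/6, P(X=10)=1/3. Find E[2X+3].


E[2X+3] = sum(g(x)*P(x))
= 7*1/2 + 9*1/6 + 23*1/3
= 38/3

38/3


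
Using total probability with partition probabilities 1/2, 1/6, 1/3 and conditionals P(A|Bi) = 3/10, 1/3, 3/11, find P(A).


P(A) = P(A|B1)P(B1) + P(A|B2)P(B2) + P(A|B3)P(B3)
= 3/10*1/2 + 1/3*1/6 + 3/11*1/3
= 3/20 + 1/18 + 1/11 = 587/1980

587/1980


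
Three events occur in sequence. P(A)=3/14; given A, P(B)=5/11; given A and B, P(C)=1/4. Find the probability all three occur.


P(A∩B∩C) = P(A) * P(B|A) * P(C|A∩B)
= 3/14 * 5/11 * 1/4
= 15/154 * 1/4 = 15/616

15/616


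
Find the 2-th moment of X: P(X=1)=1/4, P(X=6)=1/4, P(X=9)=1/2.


E[X^2] = sum(x^2 * P(x))
= 1*1/4 + 36*1/4 + 81*1/2
= 199/4

199/4


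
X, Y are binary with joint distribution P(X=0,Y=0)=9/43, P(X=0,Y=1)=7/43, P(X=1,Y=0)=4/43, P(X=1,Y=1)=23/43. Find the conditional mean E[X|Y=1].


P(Y=1) = 30/43
E[X|Y=1] = (0*7 + 1*23)/30 = 23/30

23/30


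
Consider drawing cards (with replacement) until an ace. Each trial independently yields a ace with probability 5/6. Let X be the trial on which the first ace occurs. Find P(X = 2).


P(X=2) = (1-p)^1 * p = (1/6)^1 * 5/6
= 1/6 * 5/6 = 5/36

5/36


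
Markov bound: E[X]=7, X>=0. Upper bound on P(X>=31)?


Markov: P(X >= a) <= E[X]/a
P(X >= 31) <= 7/31

7/31


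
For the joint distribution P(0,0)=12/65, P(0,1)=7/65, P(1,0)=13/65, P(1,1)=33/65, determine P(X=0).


P(X=0) = P(0,0)+P(0,1) = 12/65 + 7/65 = 19/65

19/65


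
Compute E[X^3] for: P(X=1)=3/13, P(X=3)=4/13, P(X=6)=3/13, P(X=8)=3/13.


E[X^3] = sum(x^3 * P(x))
= 1*3/13 + 27*4/13 + 216*3/13 + 512*3/13
= 2295/13

2295/13


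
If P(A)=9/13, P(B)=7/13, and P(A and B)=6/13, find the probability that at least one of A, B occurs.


P(A∪B) = P(A) + P(B) - P(A∩B)
= 9/13 + 7/13 - 6/13 = 10/13

10/13


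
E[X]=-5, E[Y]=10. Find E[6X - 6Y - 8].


E[6X - 6Y - 8] = 6*E[X] - 6*E[Y] - 8
= (6)*(-5) + (-6)*(10) + (-8)
= -30 - 60 - 8 = -98

-98


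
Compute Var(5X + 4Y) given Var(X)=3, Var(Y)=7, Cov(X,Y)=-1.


Var(5X + 4Y) = 5^2*Var(X) + 4^2*Var(Y) + 2*5*4*Cov(X,Y)
= 25*3 + 16*7 + 40*(-1)
= 75 + 112 - 40 = 147

147


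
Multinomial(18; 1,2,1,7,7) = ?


18! = 6402373705728000
Denominator: 1!=1 * 2!=2 * 1!=1 * 7!=5040 * 7!=5040
Coefficient = 6402373705728000 / 50803200 = 126023040

126023040


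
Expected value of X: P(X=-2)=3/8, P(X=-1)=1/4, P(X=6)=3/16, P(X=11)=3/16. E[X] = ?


E[X] = sum(x * P(x))
= -2*3/8 - 1*1/4 + 6*3/16 + 11*3/16
= 35/16

35/16


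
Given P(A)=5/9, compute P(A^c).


P(A') = 1 - P(A) = 1 - 5/9 = 4/9

4/9


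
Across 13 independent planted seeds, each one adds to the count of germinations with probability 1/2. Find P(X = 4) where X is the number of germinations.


P(X=4) = C(13,4) * p^4 * (1-p)^9
= 715 * 1/16 * 1/512
= 715/8192

715/8192


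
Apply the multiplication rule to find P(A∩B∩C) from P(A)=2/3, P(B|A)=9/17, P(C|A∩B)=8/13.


P(A∩B∩C) = P(A) * P(B|A) * P(C|A∩B)
= 2/3 * 9/17 * 8/13
= 6/17 * 8/13 = 48/221

48/221


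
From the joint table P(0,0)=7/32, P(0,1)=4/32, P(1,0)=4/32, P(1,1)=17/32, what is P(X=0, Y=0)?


Read from table: P(X=0, Y=0) = 7/32

7/32


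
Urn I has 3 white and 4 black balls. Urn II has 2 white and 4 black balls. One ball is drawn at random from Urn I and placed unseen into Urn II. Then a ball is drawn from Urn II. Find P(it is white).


P(transfer white) = 3/7; P(transfer black) = 4/7
If white transferred: Urn II has 3 white of 7, so P(white|white moved) = 3/7
If black transferred: Urn II has 2 white of 7, so P(white|black moved) = 2/7
By total probability: P(white) = 3/7*3/7 + 4/7*2/7 = 17/49

17/49


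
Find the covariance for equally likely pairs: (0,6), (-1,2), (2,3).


E[X]=1/3, E[Y]=11/3, E[XY]=4/3
Cov(X,Y) = E[XY] - E[X]E[Y] = 4/3 - 1/3*11/3 = 1/9

1/9


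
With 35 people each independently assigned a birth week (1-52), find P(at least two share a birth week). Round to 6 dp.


P(all different) = prod((52-i)/52 for i=0..34) = 0.000000
P(at least one match) = 1 - 0.000000 = 1.000000

1.000000


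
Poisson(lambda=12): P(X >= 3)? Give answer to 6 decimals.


P(X>=3) = 1 - P(X<=2) = 1 - (e^(-12)*12^0/0! + e^(-12)*12^1/1! + e^(-12)*12^2/2!)
≈ 1 - (0.0000061442 + 0.0000737305 + 0.0004423833)
= 1 - 0.0005222580 = 0.9994777420
≈ 0.999478

0.999478


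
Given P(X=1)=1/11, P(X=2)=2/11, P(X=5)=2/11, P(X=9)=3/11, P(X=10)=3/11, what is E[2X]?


E[2X] = sum(g(x)*P(x))
= 2*1/11 + 4*2/11 + 10*2/11 + 18*3/11 + 20*3/11
= 144/11

144/11


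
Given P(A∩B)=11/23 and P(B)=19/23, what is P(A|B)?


P(A|B) = P(A∩B)/P(B) = (11/23)/(19/23) = 11/19

11/19


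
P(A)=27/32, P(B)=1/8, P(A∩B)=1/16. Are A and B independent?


P(A)*P(B) = 27/32*1/8 = 27/256
P(A∩B) = 1/16 != 27/256, so not independent

No, A and B are not independent


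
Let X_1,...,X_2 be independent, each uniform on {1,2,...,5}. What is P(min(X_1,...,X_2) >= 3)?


P(min >= 3) = P(all X_i >= 3) = (P(X_1 >= 3))^2
= (3/5)^2 = 9/25

9/25


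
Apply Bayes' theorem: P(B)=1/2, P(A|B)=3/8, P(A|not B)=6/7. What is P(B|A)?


P(A) = P(A|B)P(B) + P(A|B')P(B') = 3/8*1/2 + 6/7*1/2 = 69/112
P(B|A) = P(A|B)P(B)/P(A) = (3/16)/(69/112) = 7/23

7/23


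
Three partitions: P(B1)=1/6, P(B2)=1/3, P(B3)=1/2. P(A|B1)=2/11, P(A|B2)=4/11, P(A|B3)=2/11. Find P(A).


P(A) = P(A|B1)P(B1) + P(A|B2)P(B2) + P(A|B3)P(B3)
= 2/11*1/6 + 4/11*1/3 + 2/11*1/2
= 1/33 + 4/33 + 1/11 = 8/33

8/33


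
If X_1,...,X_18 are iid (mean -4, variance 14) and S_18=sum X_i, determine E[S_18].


E[S_n] = n*E[X_1] = 18*-4 = -72

-72


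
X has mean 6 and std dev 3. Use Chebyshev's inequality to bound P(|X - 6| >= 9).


k = 9/3 = 3
Chebyshev: P(|X-mu| >= k*sigma) <= 1/k^2 = 1/3^2 = 1/9

1/9


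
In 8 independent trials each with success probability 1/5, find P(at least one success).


P(at least one) = 1 - P(none)
P(none) = (1 - 1/5)^8 = (4/5)^8 = 65536/390625
P(at least one) = 1 - 65536/390625 = 325089/390625

325089/390625


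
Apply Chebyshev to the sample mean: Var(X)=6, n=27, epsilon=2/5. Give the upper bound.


Var(Xbar) = Var(X)/n = 6/27
Chebyshev: P(|Xbar-mu| >= 2/5) <= Var(Xbar)/(2/5)^2 = (2/9)/(4/25) = 25/18
Bound exceeds 1, so trivial bound: 1

1


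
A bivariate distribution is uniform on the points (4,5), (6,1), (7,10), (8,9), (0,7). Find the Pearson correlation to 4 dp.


Cov(X,Y) = 1.6000, Var(X) = 8.0000, Var(Y) = 10.2400
rho = Cov/(sqrt(VarX)*sqrt(VarY)) = 0.1768

0.1768


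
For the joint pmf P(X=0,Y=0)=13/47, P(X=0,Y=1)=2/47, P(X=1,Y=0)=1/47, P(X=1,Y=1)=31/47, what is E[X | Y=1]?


P(Y=1) = 33/47
E[X|Y=1] = (0*2 + 1*31)/33 = 31/33

31/33


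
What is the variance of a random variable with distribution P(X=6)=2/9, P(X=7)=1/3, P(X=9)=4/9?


E[X] = 23/3, E[X^2] = 181/3
Var(X) = E[X^2] - (E[X])^2 = 181/3 - (23/3)^2 = 14/9

14/9


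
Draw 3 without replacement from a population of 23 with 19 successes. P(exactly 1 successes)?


P(X=1) = C(19,1)*C(4,2) / C(23,3)
= 19*6 / 1771
= 114/1771

114/1771


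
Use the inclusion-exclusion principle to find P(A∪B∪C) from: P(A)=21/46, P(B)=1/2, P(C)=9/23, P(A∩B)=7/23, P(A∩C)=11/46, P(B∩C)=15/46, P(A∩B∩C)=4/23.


P(A∪B∪C) = P(A)+P(B)+P(C) - P(AB)-P(AC)-P(BC) + P(ABC)
= 21/46+1/2+9/23 - 7/23-11/46-15/46 + 4/23
= 15/23

15/23


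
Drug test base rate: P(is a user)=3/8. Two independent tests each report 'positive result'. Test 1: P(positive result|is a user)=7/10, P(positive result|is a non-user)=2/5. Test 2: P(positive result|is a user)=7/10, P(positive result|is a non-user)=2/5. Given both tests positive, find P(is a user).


After test 1: P(+) = 7/10*3/8 + 2/5*5/8 = 41/80
P(B|+) = (21/80)/(41/80) = 21/41
After test 2 (use post1 as new prior): P(+) = 7/10*21/41 + 2/5*20/41 = 227/410
P(B|+,+) = (147/410)/(227/410) = 147/227

147/227


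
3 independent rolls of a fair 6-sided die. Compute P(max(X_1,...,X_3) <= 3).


P(max <= 3) = P(all X_i <= 3) = (P(X_1 <= 3))^3
= (3/6)^3 = (1/2)^3 = 1/8

1/8


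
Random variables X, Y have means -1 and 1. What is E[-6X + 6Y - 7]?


E[-6X + 6Y - 7] = -6*E[X] + 6*E[Y] - 7
= (-6)*(-1) + (6)*(1) + (-7)
= 6 + 6 - 7 = 5

5


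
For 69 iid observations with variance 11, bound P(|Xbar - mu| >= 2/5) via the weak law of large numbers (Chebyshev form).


Var(Xbar) = Var(X)/n = 11/69
Chebyshev: P(|Xbar-mu| >= 2/5) <= Var(Xbar)/(2/5)^2 = (11/69)/(4/25) = 275/276

275/276


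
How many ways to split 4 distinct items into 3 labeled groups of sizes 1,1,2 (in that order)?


4! = 24
Denominator: 1!=1 * 1!=1 * 2!=2
Coefficient = 24 / 2 = 12

12


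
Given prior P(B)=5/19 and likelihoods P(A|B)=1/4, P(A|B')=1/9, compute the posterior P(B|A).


P(A) = P(A|B)P(B) + P(A|B')P(B') = 1/4*5/19 + 1/9*14/19 = 101/684
P(B|A) = P(A|B)P(B)/P(A) = (5/76)/(101/684) = 45/101

45/101


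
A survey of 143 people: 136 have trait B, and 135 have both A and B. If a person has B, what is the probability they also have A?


P(A|B) = P(A∩B)/P(B) = (135/143)/(136/143) = 135/136

135/136


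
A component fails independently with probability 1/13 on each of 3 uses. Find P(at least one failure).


P(at least one) = 1 - P(none)
P(none) = (1 - 1/13)^3 = (12/13)^3 = 1728/2197
P(at least one) = 1 - 1728/2197 = 469/2197

469/2197


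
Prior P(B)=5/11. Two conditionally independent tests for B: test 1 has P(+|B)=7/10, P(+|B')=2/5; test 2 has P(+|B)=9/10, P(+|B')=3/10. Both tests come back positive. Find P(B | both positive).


After test 1: P(+) = 7/10*5/11 + 2/5*6/11 = 59/110
P(B|+) = (7/22)/(59/110) = 35/59
After test 2 (use post1 as new prior): P(+) = 9/10*35/59 + 3/10*24/59 = 387/590
P(B|+,+) = (63/118)/(387/590) = 35/43

35/43


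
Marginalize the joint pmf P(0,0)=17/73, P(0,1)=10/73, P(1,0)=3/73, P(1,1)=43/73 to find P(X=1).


P(X=1) = P(1,0)+P(1,1) = 3/73 + 43/73 = 46/73

46/73


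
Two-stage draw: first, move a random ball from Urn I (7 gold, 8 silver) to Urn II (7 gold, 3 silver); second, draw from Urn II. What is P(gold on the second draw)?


P(transfer gold) = 7/15; P(transfer silver) = 8/15
If gold transferred: Urn II has 8 gold of 11, so P(gold|gold moved) = 8/11
If silver transferred: Urn II has 7 gold of 11, so P(gold|silver moved) = 7/11
By total probability: P(gold) = 7/15*8/11 + 8/15*7/11 = 112/165

112/165


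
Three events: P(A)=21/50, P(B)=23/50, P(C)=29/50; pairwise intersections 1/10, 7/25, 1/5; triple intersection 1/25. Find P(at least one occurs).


P(A∪B∪C) = P(A)+P(B)+P(C) - P(AB)-P(AC)-P(BC) + P(ABC)
= 21/50+23/50+29/50 - 1/10-7/25-1/5 + 1/25
= 23/25

23/25


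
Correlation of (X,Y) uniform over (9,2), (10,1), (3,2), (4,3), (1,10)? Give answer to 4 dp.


Cov(X,Y) = -8.2400, Var(X) = 12.2400, Var(Y) = 10.6400
rho = Cov/(sqrt(VarX)*sqrt(VarY)) = -0.7220

-0.7220


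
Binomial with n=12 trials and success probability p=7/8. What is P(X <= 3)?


P(X<=3) = P(X=0) + P(X=1) + P(X=2) + P(X=3)
= 1/68719476736 + 21/17179869184 + 1617/34359738368 + 18865/17179869184
= 78779/68719476736

78779/68719476736


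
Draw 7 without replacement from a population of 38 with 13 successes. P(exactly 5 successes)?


P(X=5) = C(13,5)*C(25,2) / C(38,7)
= 1287*300 / 12620256
= 386100/12620256 = 2925/95608

2925/95608


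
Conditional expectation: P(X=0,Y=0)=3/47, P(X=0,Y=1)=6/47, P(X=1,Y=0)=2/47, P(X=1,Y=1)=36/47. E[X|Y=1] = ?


P(Y=1) = 42/47
E[X|Y=1] = (0*6 + 1*36)/42 = 36/42 = 6/7

6/7


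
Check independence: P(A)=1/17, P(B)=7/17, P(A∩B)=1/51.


P(A)*P(B) = 1/17*7/17 = 7/289
P(A∩B) = 1/51 != 7/289, so not independent

No, A and B are not independent


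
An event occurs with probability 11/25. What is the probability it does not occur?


P(A') = 1 - P(A) = 1 - 11/25 = 14/25

14/25


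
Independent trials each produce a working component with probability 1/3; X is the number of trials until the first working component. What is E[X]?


For geometric (trials until first success), E[X] = 1/p = 1/(1/3) = 3

3


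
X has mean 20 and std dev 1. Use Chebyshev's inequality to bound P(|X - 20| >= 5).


k = 5/1 = 5
Chebyshev: P(|X-mu| >= k*sigma) <= 1/k^2 = 1/5^2 = 1/25

1/25


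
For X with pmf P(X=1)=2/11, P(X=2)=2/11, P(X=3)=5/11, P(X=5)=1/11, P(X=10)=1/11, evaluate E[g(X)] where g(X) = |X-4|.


E[|X-4|] = sum(g(x)*P(x))
= 3*2/11 + 2*2/11 + 1*5/11 + 1*1/11 + 6*1/11
= 2

2


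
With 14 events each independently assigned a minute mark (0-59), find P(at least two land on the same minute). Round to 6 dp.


P(all different) = prod((60-i)/60 for i=0..13) = 0.192969
P(at least one match) = 1 - 0.192969 = 0.807031

0.807031


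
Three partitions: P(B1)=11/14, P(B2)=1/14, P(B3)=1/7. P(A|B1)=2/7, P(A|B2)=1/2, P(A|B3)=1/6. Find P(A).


P(A) = P(A|B1)P(B1) + P(A|B2)P(B2) + P(A|B3)P(B3)
= 2/7*11/14 + 1/2*1/14 + 1/6*1/7
= 11/49 + 1/28 + 1/42 = 167/588

167/588


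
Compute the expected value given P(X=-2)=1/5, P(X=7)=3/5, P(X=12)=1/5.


E[X] = sum(x * P(x))
= -2*1/5 + 7*3/5 + 12*1/5
= 31/5

31/5


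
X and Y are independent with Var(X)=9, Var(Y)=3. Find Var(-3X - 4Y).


Independence => Cov(X,Y)=0
Var(-3X - 4Y) = (-3)^2*Var(X) + (-4)^2*Var(Y)
= 9*9 + 16*3 = 129

129


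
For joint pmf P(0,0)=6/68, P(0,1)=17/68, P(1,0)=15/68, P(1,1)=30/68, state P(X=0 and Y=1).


Read from table: P(X=0, Y=1) = 17/68 = 1/4

1/4


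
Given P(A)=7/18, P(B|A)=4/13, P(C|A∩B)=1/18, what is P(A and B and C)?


P(A∩B∩C) = P(A) * P(B|A) * P(C|A∩B)
= 7/18 * 4/13 * 1/18
= 14/117 * 1/18 = 7/1053

7/1053


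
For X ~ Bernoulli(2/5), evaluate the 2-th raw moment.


For Bernoulli: X in {0,1}
E[X^2] = 0^2*(1-2/5) + 1^2*2/5 = 2/5

2/5


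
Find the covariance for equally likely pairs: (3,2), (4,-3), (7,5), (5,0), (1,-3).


E[X]=4, E[Y]=1/5, E[XY]=26/5
Cov(X,Y) = E[XY] - E[X]E[Y] = 26/5 - 4*1/5 = 22/5

22/5


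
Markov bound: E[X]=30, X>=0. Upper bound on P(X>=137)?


Markov: P(X >= a) <= E[X]/a
P(X >= 137) <= 30/137

30/137


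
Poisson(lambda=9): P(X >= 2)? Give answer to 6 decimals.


P(X>=2) = 1 - P(X<=1) = 1 - (e^(-9)*9^0/0! + e^(-9)*9^1/1!)
≈ 1 - (0.0001234098 + 0.0011106882)
= 1 - 0.0012340980 = 0.9987659020
≈ 0.998766

0.998766


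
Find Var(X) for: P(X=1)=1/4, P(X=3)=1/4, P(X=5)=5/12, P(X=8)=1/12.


E[X] = 15/4, E[X^2] = 73/4
Var(X) = E[X^2] - (E[X])^2 = 73/4 - (15/4)^2 = 67/16

67/16


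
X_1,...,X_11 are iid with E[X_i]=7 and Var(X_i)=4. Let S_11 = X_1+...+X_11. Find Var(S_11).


By independence, Var(S_n) = n*Var(X_1) = 11*4 = 44

44


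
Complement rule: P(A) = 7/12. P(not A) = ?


P(A') = 1 - P(A) = 1 - 7/12 = 5/12

5/12


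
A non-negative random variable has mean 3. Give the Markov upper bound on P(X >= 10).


Markov: P(X >= a) <= E[X]/a
P(X >= 10) <= 3/10

3/10


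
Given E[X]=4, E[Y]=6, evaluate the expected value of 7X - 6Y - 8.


E[7X - 6Y - 8] = 7*E[X] - 6*E[Y] - 8
= (7)*(4) + (-6)*(6) + (-8)
= 28 - 36 - 8 = -16

-16


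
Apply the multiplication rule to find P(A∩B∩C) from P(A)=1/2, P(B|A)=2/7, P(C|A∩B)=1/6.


P(A∩B∩C) = P(A) * P(B|A) * P(C|A∩B)
= 1/2 * 2/7 * 1/6
= 1/7 * 1/6 = 1/42

1/42


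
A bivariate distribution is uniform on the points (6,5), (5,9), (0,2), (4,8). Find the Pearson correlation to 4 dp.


Cov(X,Y) = 4.2500, Var(X) = 5.1875, Var(Y) = 7.5000
rho = Cov/(sqrt(VarX)*sqrt(VarY)) = 0.6814

0.6814


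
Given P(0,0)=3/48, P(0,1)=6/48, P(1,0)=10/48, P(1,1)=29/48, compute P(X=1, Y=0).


Read from table: P(X=1, Y=0) = 10/48 = 5/24

5/24


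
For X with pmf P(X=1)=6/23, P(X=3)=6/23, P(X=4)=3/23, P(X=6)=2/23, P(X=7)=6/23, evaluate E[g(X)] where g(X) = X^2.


E[X^2] = sum(g(x)*P(x))
= 1*6/23 + 9*6/23 + 16*3/23 + 36*2/23 + 49*6/23
= 474/23

474/23


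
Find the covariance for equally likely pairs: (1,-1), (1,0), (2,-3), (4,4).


E[X]=2, E[Y]=0, E[XY]=9/4
Cov(X,Y) = E[XY] - E[X]E[Y] = 9/4 - 2*0 = 9/4

9/4


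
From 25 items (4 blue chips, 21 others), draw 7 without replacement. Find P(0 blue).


P(X=0) = C(4,0)*C(21,7) / C(25,7)
= 1*116280 / 480700
= 116280/480700 = 306/1265

306/1265


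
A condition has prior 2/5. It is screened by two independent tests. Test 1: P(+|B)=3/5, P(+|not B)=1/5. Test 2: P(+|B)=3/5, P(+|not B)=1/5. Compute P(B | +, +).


After test 1: P(+) = 3/5*2/5 + 1/5*3/5 = 9/25
P(B|+) = (6/25)/(9/25) = 2/3
After test 2 (use post1 as new prior): P(+) = 3/5*2/3 + 1/5*1/3 = 7/15
P(B|+,+) = (2/5)/(7/15) = 6/7

6/7


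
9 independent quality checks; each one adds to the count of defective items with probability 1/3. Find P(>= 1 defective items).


P(at least one) = 1 - P(none)
P(none) = (1 - 1/3)^9 = (2/3)^9 = 512/19683
P(at least one) = 1 - 512/19683 = 19171/19683

19171/19683


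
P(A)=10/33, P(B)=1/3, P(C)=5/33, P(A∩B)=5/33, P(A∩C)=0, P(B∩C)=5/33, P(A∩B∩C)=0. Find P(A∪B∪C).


P(A∪B∪C) = P(A)+P(B)+P(C) - P(AB)-P(AC)-P(BC) + P(ABC)
= 10/33+1/3+5/33 - 5/33-0-5/33 + 0
= 16/33

16/33


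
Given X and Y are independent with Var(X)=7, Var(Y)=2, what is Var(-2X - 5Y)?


Independence => Cov(X,Y)=0
Var(-2X - 5Y) = (-2)^2*Var(X) + (-5)^2*Var(Y)
= 4*7 + 25*2 = 78

78


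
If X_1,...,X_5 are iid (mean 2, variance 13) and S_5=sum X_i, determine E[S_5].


E[S_n] = n*E[X_1] = 5*2 = 10

10


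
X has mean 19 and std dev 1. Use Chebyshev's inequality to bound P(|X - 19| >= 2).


k = 2/1 = 2
Chebyshev: P(|X-mu| >= k*sigma) <= 1/k^2 = 1/2^2 = 1/4

1/4


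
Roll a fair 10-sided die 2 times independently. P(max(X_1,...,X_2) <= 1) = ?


P(max <= 1) = P(all X_i <= 1) = (P(X_1 <= 1))^2
= (1/10)^2 = 1/100

1/100


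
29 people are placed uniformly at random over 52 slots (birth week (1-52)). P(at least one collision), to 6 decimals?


P(all different) = prod((52-i)/52 for i=0..28) = 0.000054
P(at least one match) = 1 - 0.000054 = 0.999946

0.999946


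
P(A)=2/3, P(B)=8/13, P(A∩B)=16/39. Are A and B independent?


P(A)*P(B) = 2/3*8/13 = 16/39
P(A∩B) = 16/39, which equals P(A)P(B), so independent

Yes, A and B are independent


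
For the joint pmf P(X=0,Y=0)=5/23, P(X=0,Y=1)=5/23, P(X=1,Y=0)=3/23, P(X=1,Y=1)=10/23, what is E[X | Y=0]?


P(Y=0) = 8/23
E[X|Y=0] = (0*5 + 1*3)/8 = 3/8

3/8


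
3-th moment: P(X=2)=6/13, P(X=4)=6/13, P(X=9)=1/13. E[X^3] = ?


E[X^3] = sum(x^3 * P(x))
= 8*6/13 + 64*6/13 + 729*1/13
= 1161/13

1161/13


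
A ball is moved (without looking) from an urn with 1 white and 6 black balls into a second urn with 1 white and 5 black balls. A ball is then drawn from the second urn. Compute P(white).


P(transfer white) = 1/7; P(transfer black) = 6/7
If white transferred: Urn II has 2 white of 7, so P(white|white moved) = 2/7
If black transferred: Urn II has 1 white of 7, so P(white|black moved) = 1/7
By total probability: P(white) = 1/7*2/7 + 6/7*1/7 = 8/49

8/49


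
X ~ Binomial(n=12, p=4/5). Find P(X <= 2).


P(X<=2) = P(X=0) + P(X=1) + P(X=2)
= 1/244140625 + 48/244140625 + 1056/244140625
= 221/48828125

221/48828125


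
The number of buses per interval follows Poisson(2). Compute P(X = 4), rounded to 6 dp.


P(X=4) = e^(-2) * 2^4 / 4!
≈ 0.1353352832 * 16 / 24
≈ 0.090224

0.090224


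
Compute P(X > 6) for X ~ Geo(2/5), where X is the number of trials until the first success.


P(X > 6) = P(first 6 trials all fail) = (1-p)^6 = (3/5)^6 = 729/15625

729/15625


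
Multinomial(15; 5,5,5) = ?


15! = 1307674368000
Denominator: 5!=120 * 5!=120 * 5!=120
Coefficient = 1307674368000 / 1728000 = 756756

756756


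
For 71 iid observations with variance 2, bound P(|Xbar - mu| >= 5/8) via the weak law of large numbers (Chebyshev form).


Var(Xbar) = Var(X)/n = 2/71
Chebyshev: P(|Xbar-mu| >= 5/8) <= Var(Xbar)/(5/8)^2 = (2/71)/(25/64) = 128/1775

128/1775


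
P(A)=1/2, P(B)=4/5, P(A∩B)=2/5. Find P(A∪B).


P(A∪B) = P(A) + P(B) - P(A∩B)
= 1/2 + 4/5 - 2/5 = 9/10

9/10


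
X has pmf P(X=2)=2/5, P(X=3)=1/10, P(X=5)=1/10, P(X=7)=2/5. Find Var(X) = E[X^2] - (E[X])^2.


E[X] = 22/5, E[X^2] = 123/5
Var(X) = E[X^2] - (E[X])^2 = 123/5 - (22/5)^2 = 131/25

131/25


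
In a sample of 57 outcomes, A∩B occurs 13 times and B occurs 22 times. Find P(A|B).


P(A|B) = P(A∩B)/P(B) = (13/57)/(22/57) = 13/22

13/22


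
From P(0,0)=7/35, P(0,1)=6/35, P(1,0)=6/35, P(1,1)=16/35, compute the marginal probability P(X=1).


P(X=1) = P(1,0)+P(1,1) = 6/35 + 16/35 = 22/35

22/35


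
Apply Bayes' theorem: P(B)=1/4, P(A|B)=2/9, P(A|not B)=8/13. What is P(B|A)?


P(A) = P(A|B)P(B) + P(A|B')P(B') = 2/9*1/4 + 8/13*3/4 = 121/234
P(B|A) = P(A|B)P(B)/P(A) = (1/18)/(121/234) = 13/121

13/121


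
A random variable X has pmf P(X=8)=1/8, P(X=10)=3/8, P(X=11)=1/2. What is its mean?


E[X] = sum(x * P(x))
= 8*1/8 + 10*3/8 + 11*1/2
= 41/4

41/4


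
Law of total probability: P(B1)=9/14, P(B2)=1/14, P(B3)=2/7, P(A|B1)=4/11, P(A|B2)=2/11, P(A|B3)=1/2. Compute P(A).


P(A) = P(A|B1)P(B1) + P(A|B2)P(B2) + P(A|B3)P(B3)
= 4/11*9/14 + 2/11*1/14 + 1/2*2/7
= 18/77 + 1/77 + 1/7 = 30/77

30/77


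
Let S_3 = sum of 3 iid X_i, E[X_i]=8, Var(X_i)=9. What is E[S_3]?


E[S_n] = n*E[X_1] = 3*8 = 24

24


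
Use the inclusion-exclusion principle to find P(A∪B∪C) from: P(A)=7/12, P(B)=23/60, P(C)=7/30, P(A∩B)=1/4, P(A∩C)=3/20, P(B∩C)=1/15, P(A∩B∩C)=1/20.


P(A∪B∪C) = P(A)+P(B)+P(C) - P(AB)-P(AC)-P(BC) + P(ABC)
= 7/12+23/60+7/30 - 1/4-3/20-1/15 + 1/20
= 47/60

47/60


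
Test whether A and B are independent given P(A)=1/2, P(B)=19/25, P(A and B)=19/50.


P(A)*P(B) = 1/2*19/25 = 19/50
P(A∩B) = 19/50, which equals P(A)P(B), so independent

Yes, A and B are independent


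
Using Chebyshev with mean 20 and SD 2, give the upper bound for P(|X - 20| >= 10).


k = 10/2 = 5
Chebyshev: P(|X-mu| >= k*sigma) <= 1/k^2 = 1/5^2 = 1/25

1/25


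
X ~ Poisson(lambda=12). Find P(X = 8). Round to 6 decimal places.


P(X=8) = e^(-12) * 12^8 / 8!
≈ 0.000006144212353 * 429981696 / 40320
≈ 0.065523

0.065523


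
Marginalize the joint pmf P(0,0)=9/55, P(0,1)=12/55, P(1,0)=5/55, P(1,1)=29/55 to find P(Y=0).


P(Y=0) = P(0,0)+P(1,0) = 9/55 + 5/55 = 14/55

14/55


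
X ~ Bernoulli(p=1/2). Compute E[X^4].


For Bernoulli: X in {0,1}
E[X^4] = 0^4*(1-1/2) + 1^4*1/2 = 1/2

1/2


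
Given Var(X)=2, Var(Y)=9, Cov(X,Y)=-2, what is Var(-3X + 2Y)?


Var(-3X + 2Y) = (-3)^2*Var(X) + 2^2*Var(Y) + 2*(-3)*2*Cov(X,Y)
= 9*2 + 4*9 - 12*(-2)
= 18 + 36 + 24 = 78

78


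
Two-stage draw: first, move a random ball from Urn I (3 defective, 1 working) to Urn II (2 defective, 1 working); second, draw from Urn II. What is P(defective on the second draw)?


P(transfer defective) = 3/4; P(transfer working) = 1/4
If defective transferred: Urn II has 3 defective of 4, so P(defective|defective moved) = 3/4
If working transferred: Urn II has 2 defective of 4, so P(defective|working moved) = 1/2
By total probability: P(defective) = 3/4*3/4 + 1/4*1/2 = 11/16

11/16


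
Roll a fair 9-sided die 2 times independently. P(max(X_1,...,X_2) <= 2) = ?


P(max <= 2) = P(all X_i <= 2) = (P(X_1 <= 2))^2
= (2/9)^2 = 4/81

4/81


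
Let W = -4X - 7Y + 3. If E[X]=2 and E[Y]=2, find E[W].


E[-4X - 7Y + 3] = -4*E[X] - 7*E[Y] + 3
= (-4)*(2) + (-7)*(2) + (3)
= -8 - 14 + 3 = -19

-19


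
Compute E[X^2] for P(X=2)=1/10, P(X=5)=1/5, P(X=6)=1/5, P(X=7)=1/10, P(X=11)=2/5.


E[X^2] = sum(g(x)*P(x))
= 4*1/10 + 25*1/5 + 36*1/5 + 49*1/10 + 121*2/5
= 659/10

659/10


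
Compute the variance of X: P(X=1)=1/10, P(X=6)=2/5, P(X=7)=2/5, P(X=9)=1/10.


E[X] = 31/5, E[X^2] = 211/5
Var(X) = E[X^2] - (E[X])^2 = 211/5 - (31/5)^2 = 94/25

94/25


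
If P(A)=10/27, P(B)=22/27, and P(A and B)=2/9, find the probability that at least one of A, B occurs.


P(A∪B) = P(A) + P(B) - P(A∩B)
= 10/27 + 22/27 - 2/9 = 26/27

26/27


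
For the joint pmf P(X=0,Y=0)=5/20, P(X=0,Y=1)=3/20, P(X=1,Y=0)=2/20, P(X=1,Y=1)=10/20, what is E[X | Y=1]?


P(Y=1) = 13/20
E[X|Y=1] = (0*3 + 1*10)/13 = 10/13

10/13


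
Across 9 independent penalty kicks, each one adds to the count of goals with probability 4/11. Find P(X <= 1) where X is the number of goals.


P(X<=1) = P(X=0) + P(X=1)
= 40353607/2357947691 + 207532836/2357947691
= 247886443/2357947691

247886443/2357947691


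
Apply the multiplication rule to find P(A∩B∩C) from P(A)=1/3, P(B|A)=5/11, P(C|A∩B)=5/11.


P(A∩B∩C) = P(A) * P(B|A) * P(C|A∩B)
= 1/3 * 5/11 * 5/11
= 5/33 * 5/11 = 25/363

25/363


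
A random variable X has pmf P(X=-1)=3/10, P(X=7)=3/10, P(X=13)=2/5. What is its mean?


E[X] = sum(x * P(x))
= -1*3/10 + 7*3/10 + 13*2/5
= 7

7


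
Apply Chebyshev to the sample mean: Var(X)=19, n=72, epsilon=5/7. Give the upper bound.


Var(Xbar) = Var(X)/n = 19/72
Chebyshev: P(|Xbar-mu| >= 5/7) <= Var(Xbar)/(5/7)^2 = (19/72)/(25/49) = 931/1800

931/1800


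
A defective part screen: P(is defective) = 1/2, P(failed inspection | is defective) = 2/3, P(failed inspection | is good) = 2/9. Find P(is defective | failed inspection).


P(A) = P(A|B)P(B) + P(A|B')P(B') = 2/3*1/2 + 2/9*1/2 = 4/9
P(B|A) = P(A|B)P(B)/P(A) = (1/3)/(4/9) = 3/4

3/4


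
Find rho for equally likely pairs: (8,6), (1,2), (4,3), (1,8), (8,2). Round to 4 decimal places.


Cov(X,Y) = -1.2800, Var(X) = 9.8400, Var(Y) = 5.7600
rho = Cov/(sqrt(VarX)*sqrt(VarY)) = -0.1700

-0.1700


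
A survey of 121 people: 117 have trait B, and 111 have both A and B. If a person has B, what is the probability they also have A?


P(A|B) = P(A∩B)/P(B) = (111/121)/(117/121) = 111/117 = 37/39

37/39


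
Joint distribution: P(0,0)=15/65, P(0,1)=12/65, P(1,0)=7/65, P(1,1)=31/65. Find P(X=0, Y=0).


Read from table: P(X=0, Y=0) = 15/65 = 3/13

3/13


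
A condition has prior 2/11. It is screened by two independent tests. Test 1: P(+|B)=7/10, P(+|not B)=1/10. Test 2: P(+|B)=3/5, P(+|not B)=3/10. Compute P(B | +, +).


After test 1: P(+) = 7/10*2/11 + 1/10*9/11 = 23/110
P(B|+) = (7/55)/(23/110) = 14/23
After test 2 (use post1 as new prior): P(+) = 3/5*14/23 + 3/10*9/23 = 111/230
P(B|+,+) = (42/115)/(111/230) = 28/37

28/37


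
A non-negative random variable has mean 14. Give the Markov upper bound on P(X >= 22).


Markov: P(X >= a) <= E[X]/a
P(X >= 22) <= 14/22 = 7/11

7/11


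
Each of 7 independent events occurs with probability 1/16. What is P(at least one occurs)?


P(at least one) = 1 - P(none)
P(none) = (1 - 1/16)^7 = (15/16)^7 = 170859375/268435456
P(at least one) = 1 - 170859375/268435456 = 97576081/268435456

97576081/268435456


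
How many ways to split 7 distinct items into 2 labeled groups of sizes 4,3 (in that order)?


7! = 5040
Denominator: 4!=24 * 3!=6
Coefficient = 5040 / 144 = 35

35


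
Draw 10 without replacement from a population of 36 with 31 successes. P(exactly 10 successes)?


P(X=10) = C(31,10)*C(5,0) / C(36,10)
= 44352165*1 / 254186856
= 44352165/254186856 = 1495/8568

1495/8568


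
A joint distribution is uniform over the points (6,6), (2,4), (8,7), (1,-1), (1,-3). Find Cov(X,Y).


E[X]=18/5, E[Y]=13/5, E[XY]=96/5
Cov(X,Y) = E[XY] - E[X]E[Y] = 96/5 - 18/5*13/5 = 246/25

246/25


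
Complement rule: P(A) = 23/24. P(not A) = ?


P(A') = 1 - P(A) = 1 - 23/24 = 1/24

1/24


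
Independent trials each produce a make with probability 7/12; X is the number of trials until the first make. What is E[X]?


For geometric (trials until first success), E[X] = 1/p = 1/(7/12) = 12/7

12/7


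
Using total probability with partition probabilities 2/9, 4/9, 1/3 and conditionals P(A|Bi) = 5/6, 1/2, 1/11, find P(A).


P(A) = P(A|B1)P(B1) + P(A|B2)P(B2) + P(A|B3)P(B3)
= 5/6*2/9 + 1/2*4/9 + 1/11*1/3
= 5/27 + 2/9 + 1/33 = 130/297

130/297


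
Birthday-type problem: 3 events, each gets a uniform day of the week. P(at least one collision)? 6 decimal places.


P(all different) = prod((7-i)/7 for i=0..2) = 0.612245
P(at least one match) = 1 - 0.612245 = 0.387755

0.387755


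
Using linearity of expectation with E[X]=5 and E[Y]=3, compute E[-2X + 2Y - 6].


E[-2X + 2Y - 6] = -2*E[X] + 2*E[Y] - 6
= (-2)*(5) + (2)*(3) + (-6)
= -10 + 6 - 6 = -10

-10


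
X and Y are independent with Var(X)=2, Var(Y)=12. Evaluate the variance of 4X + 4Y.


Independence => Cov(X,Y)=0
Var(4X + 4Y) = 4^2*Var(X) + 4^2*Var(Y)
= 16*2 + 16*12 = 224

224


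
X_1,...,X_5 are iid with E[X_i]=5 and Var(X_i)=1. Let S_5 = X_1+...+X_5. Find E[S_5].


E[S_n] = n*E[X_1] = 5*5 = 25

25


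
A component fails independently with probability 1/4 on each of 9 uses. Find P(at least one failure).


P(at least one) = 1 - P(none)
P(none) = (1 - 1/4)^9 = (3/4)^9 = 19683/262144
P(at least one) = 1 - 19683/262144 = 242461/262144

242461/262144


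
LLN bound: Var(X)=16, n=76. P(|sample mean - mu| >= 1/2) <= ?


Var(Xbar) = Var(X)/n = 16/76
Chebyshev: P(|Xbar-mu| >= 1/2) <= Var(Xbar)/(1/2)^2 = (4/19)/(1/4) = 16/19

16/19


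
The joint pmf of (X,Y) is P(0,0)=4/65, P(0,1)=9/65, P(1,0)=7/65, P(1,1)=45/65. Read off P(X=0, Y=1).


Read from table: P(X=0, Y=1) = 9/65

9/65


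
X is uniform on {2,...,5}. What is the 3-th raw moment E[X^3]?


E[X^3] = (1/4) * sum(x^3 for x=2..5)
= 224/4 = 56

56


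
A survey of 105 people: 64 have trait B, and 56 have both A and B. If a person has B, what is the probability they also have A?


P(A|B) = P(A∩B)/P(B) = (56/105)/(64/105) = 56/64 = 7/8

7/8


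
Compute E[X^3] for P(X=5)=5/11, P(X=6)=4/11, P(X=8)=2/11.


E[X^3] = sum(g(x)*P(x))
= 125*5/11 + 216*4/11 + 512*2/11
= 2513/11

2513/11


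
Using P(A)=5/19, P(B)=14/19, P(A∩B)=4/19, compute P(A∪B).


P(A∪B) = P(A) + P(B) - P(A∩B)
= 5/19 + 14/19 - 4/19 = 15/19

15/19


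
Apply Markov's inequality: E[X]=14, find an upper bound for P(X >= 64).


Markov: P(X >= a) <= E[X]/a
P(X >= 64) <= 14/64 = 7/32

7/32


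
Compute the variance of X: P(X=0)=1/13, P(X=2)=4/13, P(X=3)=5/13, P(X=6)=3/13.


E[X] = 41/13, E[X^2] = 13
Var(X) = E[X^2] - (E[X])^2 = 13 - (41/13)^2 = 516/169

516/169


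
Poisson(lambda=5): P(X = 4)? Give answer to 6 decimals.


P(X=4) = e^(-5) * 5^4 / 4!
≈ 0.006737946999 * 625 / 24
≈ 0.175467

0.175467


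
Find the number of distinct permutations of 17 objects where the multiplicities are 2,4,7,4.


17! = 355687428096000
Denominator: 2!=2 * 4!=24 * 7!=5040 * 4!=24
Coefficient = 355687428096000 / 5806080 = 61261200

61261200


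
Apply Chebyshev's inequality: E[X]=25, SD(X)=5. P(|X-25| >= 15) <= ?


k = 15/5 = 3
Chebyshev: P(|X-mu| >= k*sigma) <= 1/k^2 = 1/3^2 = 1/9

1/9


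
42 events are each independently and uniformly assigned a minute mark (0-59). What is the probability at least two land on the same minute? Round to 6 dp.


P(all different) = prod((60-i)/60 for i=0..41) = 0.000000
P(at least one match) = 1 - 0.000000 = 1.000000

1.000000


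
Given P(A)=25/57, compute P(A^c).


P(A') = 1 - P(A) = 1 - 25/57 = 32/57

32/57


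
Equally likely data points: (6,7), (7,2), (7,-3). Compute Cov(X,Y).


E[X]=20/3, E[Y]=2, E[XY]=35/3
Cov(X,Y) = E[XY] - E[X]E[Y] = 35/3 - 20/3*2 = -5/3

-5/3


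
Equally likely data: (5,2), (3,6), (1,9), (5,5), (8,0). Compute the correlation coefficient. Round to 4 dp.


Cov(X,Y) = -6.9600, Var(X) = 5.4400, Var(Y) = 9.8400
rho = Cov/(sqrt(VarX)*sqrt(VarY)) = -0.9513

-0.9513


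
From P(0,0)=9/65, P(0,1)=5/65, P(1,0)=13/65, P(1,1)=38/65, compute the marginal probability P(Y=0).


P(Y=0) = P(0,0)+P(1,0) = 9/65 + 13/65 = 22/65

22/65


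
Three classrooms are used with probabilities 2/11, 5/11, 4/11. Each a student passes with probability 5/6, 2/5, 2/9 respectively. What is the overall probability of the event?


P(A) = P(A|B1)P(B1) + P(A|B2)P(B2) + P(A|B3)P(B3)
= 5/6*2/11 + 2/5*5/11 + 2/9*4/11
= 5/33 + 2/11 + 8/99 = 41/99

41/99


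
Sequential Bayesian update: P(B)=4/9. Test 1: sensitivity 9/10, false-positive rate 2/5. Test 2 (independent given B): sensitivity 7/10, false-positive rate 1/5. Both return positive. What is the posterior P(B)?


After test 1: P(+) = 9/10*4/9 + 2/5*5/9 = 28/45
P(B|+) = (2/5)/(28/45) = 9/14
After test 2 (use post1 as new prior): P(+) = 7/10*9/14 + 1/5*5/14 = 73/140
P(B|+,+) = (9/20)/(73/140) = 63/73

63/73


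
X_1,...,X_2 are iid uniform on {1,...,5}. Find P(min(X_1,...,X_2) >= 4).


P(min >= 4) = P(all X_i >= 4) = (P(X_1 >= 4))^2
= (2/5)^2 = 4/25

4/25


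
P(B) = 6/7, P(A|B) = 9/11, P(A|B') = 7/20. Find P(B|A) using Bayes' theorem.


P(A) = P(A|B)P(B) + P(A|B')P(B') = 9/11*6/7 + 7/20*1/7 = 1157/1540
P(B|A) = P(A|B)P(B)/P(A) = (54/77)/(1157/1540) = 1080/1157

1080/1157


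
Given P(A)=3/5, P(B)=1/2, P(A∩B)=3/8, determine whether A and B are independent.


P(A)*P(B) = 3/5*1/2 = 3/10
P(A∩B) = 3/8 != 3/10, so not independent

No, A and B are not independent


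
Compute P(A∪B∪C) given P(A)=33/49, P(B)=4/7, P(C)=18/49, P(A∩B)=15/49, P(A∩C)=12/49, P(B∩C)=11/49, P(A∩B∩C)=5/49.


P(A∪B∪C) = P(A)+P(B)+P(C) - P(AB)-P(AC)-P(BC) + P(ABC)
= 33/49+4/7+18/49 - 15/49-12/49-11/49 + 5/49
= 46/49

46/49


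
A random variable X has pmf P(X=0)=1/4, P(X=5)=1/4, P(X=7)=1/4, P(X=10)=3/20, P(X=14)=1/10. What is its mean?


E[X] = sum(x * P(x))
= 0*1/4 + 5*1/4 + 7*1/4 + 10*3/20 + 14*1/10
= 59/10

59/10


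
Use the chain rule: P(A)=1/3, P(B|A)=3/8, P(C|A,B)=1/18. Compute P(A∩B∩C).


P(A∩B∩C) = P(A) * P(B|A) * P(C|A∩B)
= 1/3 * 3/8 * 1/18
= 1/8 * 1/18 = 1/144

1/144


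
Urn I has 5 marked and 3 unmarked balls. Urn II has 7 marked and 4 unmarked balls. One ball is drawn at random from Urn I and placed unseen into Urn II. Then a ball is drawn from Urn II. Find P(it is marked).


P(transfer marked) = 5/8; P(transfer unmarked) = 3/8
If marked transferred: Urn II has 8 marked of 12, so P(marked|marked moved) = 2/3
If unmarked transferred: Urn II has 7 marked of 12, so P(marked|unmarked moved) = 7/12
By total probability: P(marked) = 5/8*2/3 + 3/8*7/12 = 61/96

61/96


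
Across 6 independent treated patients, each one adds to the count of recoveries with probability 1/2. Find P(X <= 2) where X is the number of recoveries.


P(X<=2) = P(X=0) + P(X=1) + P(X=2)
= 1/64 + 3/32 + 15/64
= 11/32

11/32


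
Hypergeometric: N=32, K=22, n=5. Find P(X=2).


P(X=2) = C(22,2)*C(10,3) / C(32,5)
= 231*120 / 201376
= 27720/201376 = 495/3596

495/3596


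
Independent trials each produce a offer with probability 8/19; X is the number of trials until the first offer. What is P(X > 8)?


P(X > 8) = P(first 8 trials all fail) = (1-p)^8 = (11/19)^8 = 214358881/16983563041

214358881/16983563041


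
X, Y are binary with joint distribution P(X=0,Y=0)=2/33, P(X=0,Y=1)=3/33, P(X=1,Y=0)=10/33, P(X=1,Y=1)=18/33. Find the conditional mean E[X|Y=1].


P(Y=1) = 21/33
E[X|Y=1] = (0*3 + 1*18)/21 = 18/21 = 6/7

6/7


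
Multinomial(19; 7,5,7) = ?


19! = 121645100408832000
Denominator: 7!=5040 * 5!=120 * 7!=5040
Coefficient = 121645100408832000 / 3048192000 = 39907296

39907296


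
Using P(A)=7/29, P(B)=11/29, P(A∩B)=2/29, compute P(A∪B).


P(A∪B) = P(A) + P(B) - P(A∩B)
= 7/29 + 11/29 - 2/29 = 16/29

16/29


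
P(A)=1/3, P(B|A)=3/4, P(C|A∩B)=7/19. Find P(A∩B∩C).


P(A∩B∩C) = P(A) * P(B|A) * P(C|A∩B)
= 1/3 * 3/4 * 7/19
= 1/4 * 7/19 = 7/76

7/76


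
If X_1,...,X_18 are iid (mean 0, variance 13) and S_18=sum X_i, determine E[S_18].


E[S_n] = n*E[X_1] = 18*0 = 0

0


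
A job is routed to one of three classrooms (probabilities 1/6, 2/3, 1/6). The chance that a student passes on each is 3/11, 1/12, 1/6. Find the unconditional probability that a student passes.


P(A) = P(A|B1)P(B1) + P(A|B2)P(B2) + P(A|B3)P(B3)
= 3/11*1/6 + 1/12*2/3 + 1/6*1/6
= 1/22 + 1/18 + 1/36 = 17/132

17/132


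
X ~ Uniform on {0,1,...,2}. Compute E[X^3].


E[X^3] = (1/3) * sum(x^3 for x=0..2)
= 9/3 = 3

3


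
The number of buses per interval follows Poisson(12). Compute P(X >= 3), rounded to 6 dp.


P(X>=3) = 1 - P(X<=2) = 1 - (e^(-12)*12^0/0! + e^(-12)*12^1/1! + e^(-12)*12^2/2!)
≈ 1 - (0.0000061442 + 0.0000737305 + 0.0004423833)
= 1 - 0.0005222580 = 0.9994777420
≈ 0.999478

0.999478


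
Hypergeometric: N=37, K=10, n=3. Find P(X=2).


P(X=2) = C(10,2)*C(27,1) / C(37,3)
= 45*27 / 7770
= 1215/7770 = 81/518

81/518


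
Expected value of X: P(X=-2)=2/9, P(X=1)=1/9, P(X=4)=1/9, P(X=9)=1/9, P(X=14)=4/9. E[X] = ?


E[X] = sum(x * P(x))
= -2*2/9 + 1*1/9 + 4*1/9 + 9*1/9 + 14*4/9
= 22/3

22/3


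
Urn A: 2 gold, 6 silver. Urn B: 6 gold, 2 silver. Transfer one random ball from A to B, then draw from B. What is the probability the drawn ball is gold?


P(transfer gold) = 2/8 = 1/4; P(transfer silver) = 3/4
If gold transferred: Urn II has 7 gold of 9, so P(gold|gold moved) = 7/9
If silver transferred: Urn II has 6 gold of 9, so P(gold|silver moved) = 2/3
By total probability: P(gold) = 1/4*7/9 + 3/4*2/3 = 25/36

25/36


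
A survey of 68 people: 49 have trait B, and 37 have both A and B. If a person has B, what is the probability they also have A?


P(A|B) = P(A∩B)/P(B) = (37/68)/(49/68) = 37/49

37/49


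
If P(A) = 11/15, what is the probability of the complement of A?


P(A') = 1 - P(A) = 1 - 11/15 = 4/15

4/15


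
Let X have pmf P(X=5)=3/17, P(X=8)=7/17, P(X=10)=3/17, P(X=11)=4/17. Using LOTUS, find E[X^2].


E[X^2] = sum(g(x)*P(x))
= 25*3/17 + 64*7/17 + 100*3/17 + 121*4/17
= 1307/17

1307/17
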